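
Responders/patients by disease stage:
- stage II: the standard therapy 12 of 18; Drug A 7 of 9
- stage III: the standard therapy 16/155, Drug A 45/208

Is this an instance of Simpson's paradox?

Stage II: the standard therapy 12/18 = 66.7%, Drug A 7/9 = 77.8% → Drug A
Stage III: the standard therapy 16/155 = 10.3%, Drug A 45/208 = 21.6% → Drug A
Overall: the standard therapy 28/173 = 16.2%, Drug A 52/217 = 24.0% → Drug A
Drug A wins overall and in every disease group — no reversal.

No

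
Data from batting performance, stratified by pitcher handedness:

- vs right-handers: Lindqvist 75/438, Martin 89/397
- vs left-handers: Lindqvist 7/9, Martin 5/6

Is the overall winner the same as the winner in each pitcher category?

Vs right-handers: Lindqvist 75/438 = 17.1%, Martin 89/397 = 22.4% → Martin
Vs left-handers: Lindqvist 7/9 = 77.8%, Martin 5/6 = 83.3% → Martin
Overall: Lindqvist 82/447 = 18.3%, Martin 94/403 = 23.3% → Martin
Martin wins overall and in every pitcher group — no reversal.

Yes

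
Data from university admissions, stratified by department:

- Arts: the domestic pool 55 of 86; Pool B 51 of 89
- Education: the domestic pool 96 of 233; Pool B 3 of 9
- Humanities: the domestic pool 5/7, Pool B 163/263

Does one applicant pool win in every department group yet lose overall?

Yes

Arts: the domestic pool 55/86 = 64.0%, Pool B 51/89 = 57.3% → the domestic pool
Education: the domestic pool 96/233 = 41.2%, Pool B 3/9 = 33.3% → the domestic pool
Humanities: the domestic pool 5/7 = 71.4%, Pool B 163/263 = 62.0% → the domestic pool
Overall: the domestic pool 156/326 = 47.9%, Pool B 217/361 = 60.1% → Pool B
The domestic pool wins each department group but Pool B wins overall — the comparison reverses. The domestic pool's applicants skew toward Education, which has a lower base rate.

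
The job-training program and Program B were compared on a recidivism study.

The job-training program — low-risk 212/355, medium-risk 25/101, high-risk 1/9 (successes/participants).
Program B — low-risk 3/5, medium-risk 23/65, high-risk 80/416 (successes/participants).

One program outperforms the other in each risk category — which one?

Program B

Low-risk: the job-training program 212/355 = 59.7%, Program B 3/5 = 60.0% → Program B
Medium-risk: the job-training program 25/101 = 24.8%, Program B 23/65 = 35.4% → Program B
High-risk: the job-training program 1/9 = 11.1%, Program B 80/416 = 19.2% → Program B
Program B has the higher rate in all 3 groups.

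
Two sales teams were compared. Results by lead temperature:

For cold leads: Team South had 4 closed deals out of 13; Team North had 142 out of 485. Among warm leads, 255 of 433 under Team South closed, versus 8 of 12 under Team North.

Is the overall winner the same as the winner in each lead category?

Cold: Team South 4/13 = 30.8%, Team North 142/485 = 29.3% → Team South
Warm: Team South 255/433 = 58.9%, Team North 8/12 = 66.7% → Team North
Overall: Team South 259/446 = 58.1%, Team North 150/497 = 30.2% → Team South
Neither sweeps: Team South wins 1 of 2 groups, Team North wins 1. Team South wins overall but not every group — no Simpson reversal.

No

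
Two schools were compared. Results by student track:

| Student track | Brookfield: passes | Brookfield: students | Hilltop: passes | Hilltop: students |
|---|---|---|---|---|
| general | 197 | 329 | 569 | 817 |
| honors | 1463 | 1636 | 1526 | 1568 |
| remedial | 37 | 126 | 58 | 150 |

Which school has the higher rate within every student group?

General: Brookfield 197/329 = 59.9%, Hilltop 569/817 = 69.6% → Hilltop
Honors: Brookfield 1463/1636 = 89.4%, Hilltop 1526/1568 = 97.3% → Hilltop
Remedial: Brookfield 37/126 = 29.4%, Hilltop 58/150 = 38.7% → Hilltop
Hilltop has the higher rate in all 3 groups.

Hilltop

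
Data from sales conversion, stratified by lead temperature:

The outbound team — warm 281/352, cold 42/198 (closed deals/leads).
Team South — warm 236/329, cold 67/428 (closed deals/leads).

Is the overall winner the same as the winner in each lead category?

Warm: the outbound team 281/352 = 79.8%, Team South 236/329 = 71.7% → the outbound team
Cold: the outbound team 42/198 = 21.2%, Team South 67/428 = 15.7% → the outbound team
Overall: the outbound team 323/550 = 58.7%, Team South 303/757 = 40.0% → the outbound team
The outbound team wins overall and in every lead group — no reversal.

Yes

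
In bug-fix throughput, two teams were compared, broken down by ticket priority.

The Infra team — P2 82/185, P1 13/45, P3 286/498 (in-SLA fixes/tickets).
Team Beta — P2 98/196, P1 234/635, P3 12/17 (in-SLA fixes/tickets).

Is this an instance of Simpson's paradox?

P2: the Infra team 82/185 = 44.3%, Team Beta 98/196 = 50.0% → Team Beta
P1: the Infra team 13/45 = 28.9%, Team Beta 234/635 = 36.9% → Team Beta
P3: the Infra team 286/498 = 57.4%, Team Beta 12/17 = 70.6% → Team Beta
Overall: the Infra team 381/728 = 52.3%, Team Beta 344/848 = 40.6% → the Infra team
Team Beta wins each ticket group but the Infra team wins overall — the comparison reverses. Team Beta's tickets skew toward P1, which has a lower base rate.

Yes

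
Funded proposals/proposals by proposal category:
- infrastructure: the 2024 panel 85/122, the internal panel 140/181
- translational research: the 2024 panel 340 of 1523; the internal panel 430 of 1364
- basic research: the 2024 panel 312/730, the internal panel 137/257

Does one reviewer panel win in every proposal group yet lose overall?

Infrastructure: the 2024 panel 85/122 = 69.7%, the internal panel 140/181 = 77.3% → the internal panel
Translational research: the 2024 panel 340/1523 = 22.3%, the internal panel 430/1364 = 31.5% → the internal panel
Basic research: the 2024 panel 312/730 = 42.7%, the internal panel 137/257 = 53.3% → the internal panel
Overall: the 2024 panel 737/2375 = 31.0%, the internal panel 707/1802 = 39.2% → the internal panel
The internal panel wins overall and in every proposal group — no reversal.

No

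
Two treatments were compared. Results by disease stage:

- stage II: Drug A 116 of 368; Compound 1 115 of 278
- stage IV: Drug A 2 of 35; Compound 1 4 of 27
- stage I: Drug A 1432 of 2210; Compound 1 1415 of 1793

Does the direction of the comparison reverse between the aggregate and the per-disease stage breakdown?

No

Stage II: Drug A 116/368 = 31.5%, Compound 1 115/278 = 41.4% → Compound 1
Stage IV: Drug A 2/35 = 5.7%, Compound 1 4/27 = 14.8% → Compound 1
Stage I: Drug A 1432/2210 = 64.8%, Compound 1 1415/1793 = 78.9% → Compound 1
Overall: Drug A 1550/2613 = 59.3%, Compound 1 1534/2098 = 73.1% → Compound 1
Compound 1 wins overall and in every disease group — no reversal.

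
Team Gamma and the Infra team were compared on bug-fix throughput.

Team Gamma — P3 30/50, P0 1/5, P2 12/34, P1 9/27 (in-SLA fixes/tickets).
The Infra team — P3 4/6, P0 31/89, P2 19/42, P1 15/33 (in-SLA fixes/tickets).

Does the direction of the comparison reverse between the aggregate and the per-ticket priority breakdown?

P3: Team Gamma 30/50 = 60.0%, the Infra team 4/6 = 66.7% → the Infra team
P0: Team Gamma 1/5 = 20.0%, the Infra team 31/89 = 34.8% → the Infra team
P2: Team Gamma 12/34 = 35.3%, the Infra team 19/42 = 45.2% → the Infra team
P1: Team Gamma 9/27 = 33.3%, the Infra team 15/33 = 45.5% → the Infra team
Overall: Team Gamma 52/116 = 44.8%, the Infra team 69/170 = 40.6% → Team Gamma
The Infra team wins each ticket group but Team Gamma wins overall — the comparison reverses. The Infra team's tickets skew toward P0, which has a lower base rate.

Yes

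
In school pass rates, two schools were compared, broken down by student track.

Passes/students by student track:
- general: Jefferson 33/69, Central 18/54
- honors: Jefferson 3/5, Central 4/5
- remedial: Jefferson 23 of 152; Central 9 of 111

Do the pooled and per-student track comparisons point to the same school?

General: Jefferson 33/69 = 47.8%, Central 18/54 = 33.3% → Jefferson
Honors: Jefferson 3/5 = 60.0%, Central 4/5 = 80.0% → Central
Remedial: Jefferson 23/152 = 15.1%, Central 9/111 = 8.1% → Jefferson
Overall: Jefferson 59/226 = 26.1%, Central 31/170 = 18.2% → Jefferson
Neither sweeps: Jefferson wins 2 of 3 groups, Central wins 1. Jefferson wins overall but not every group — no Simpson reversal.

No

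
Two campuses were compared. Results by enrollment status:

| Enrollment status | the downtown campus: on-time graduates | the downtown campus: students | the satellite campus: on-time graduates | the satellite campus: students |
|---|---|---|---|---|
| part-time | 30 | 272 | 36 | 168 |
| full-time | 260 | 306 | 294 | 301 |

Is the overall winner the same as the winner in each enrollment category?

Yes

Part-time: the downtown campus 30/272 = 11.0%, the satellite campus 36/168 = 21.4% → the satellite campus
Full-time: the downtown campus 260/306 = 85.0%, the satellite campus 294/301 = 97.7% → the satellite campus
Overall: the downtown campus 290/578 = 50.2%, the satellite campus 330/469 = 70.4% → the satellite campus
The satellite campus wins overall and in every enrollment group — no reversal.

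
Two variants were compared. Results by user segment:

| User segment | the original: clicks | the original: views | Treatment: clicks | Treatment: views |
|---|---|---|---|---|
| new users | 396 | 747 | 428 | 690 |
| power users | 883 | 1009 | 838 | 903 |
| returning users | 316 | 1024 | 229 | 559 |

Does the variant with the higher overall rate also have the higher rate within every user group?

New users: the original 396/747 = 53.0%, Treatment 428/690 = 62.0% → Treatment
Power users: the original 883/1009 = 87.5%, Treatment 838/903 = 92.8% → Treatment
Returning users: the original 316/1024 = 30.9%, Treatment 229/559 = 41.0% → Treatment
Overall: the original 1595/2780 = 57.4%, Treatment 1495/2152 = 69.5% → Treatment
Treatment wins overall and in every user group — no reversal.

Yes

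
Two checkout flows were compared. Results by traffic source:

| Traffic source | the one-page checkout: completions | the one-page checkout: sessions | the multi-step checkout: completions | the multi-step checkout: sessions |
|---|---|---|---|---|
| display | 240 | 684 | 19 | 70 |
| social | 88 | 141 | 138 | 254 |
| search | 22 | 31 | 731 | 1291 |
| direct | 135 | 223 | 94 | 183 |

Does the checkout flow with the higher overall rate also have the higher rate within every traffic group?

No

Display: the one-page checkout 240/684 = 35.1%, the multi-step checkout 19/70 = 27.1% → the one-page checkout
Social: the one-page checkout 88/141 = 62.4%, the multi-step checkout 138/254 = 54.3% → the one-page checkout
Search: the one-page checkout 22/31 = 71.0%, the multi-step checkout 731/1291 = 56.6% → the one-page checkout
Direct: the one-page checkout 135/223 = 60.5%, the multi-step checkout 94/183 = 51.4% → the one-page checkout
Overall: the one-page checkout 485/1079 = 44.9%, the multi-step checkout 982/1798 = 54.6% → the multi-step checkout
The one-page checkout wins each traffic group but the multi-step checkout wins overall — the comparison reverses. The one-page checkout's sessions skew toward display, which has a lower base rate.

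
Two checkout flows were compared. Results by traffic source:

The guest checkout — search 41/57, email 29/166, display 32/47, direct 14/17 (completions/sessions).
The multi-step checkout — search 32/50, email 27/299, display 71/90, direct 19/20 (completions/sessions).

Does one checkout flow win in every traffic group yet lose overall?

No

Search: the guest checkout 41/57 = 71.9%, the multi-step checkout 32/50 = 64.0% → the guest checkout
Email: the guest checkout 29/166 = 17.5%, the multi-step checkout 27/299 = 9.0% → the guest checkout
Display: the guest checkout 32/47 = 68.1%, the multi-step checkout 71/90 = 78.9% → the multi-step checkout
Direct: the guest checkout 14/17 = 82.4%, the multi-step checkout 19/20 = 95.0% → the multi-step checkout
Overall: the guest checkout 116/287 = 40.4%, the multi-step checkout 149/459 = 32.5% → the guest checkout
Neither sweeps: the guest checkout wins 2 of 4 groups, the multi-step checkout wins 2. The guest checkout wins overall but not every group — no Simpson reversal.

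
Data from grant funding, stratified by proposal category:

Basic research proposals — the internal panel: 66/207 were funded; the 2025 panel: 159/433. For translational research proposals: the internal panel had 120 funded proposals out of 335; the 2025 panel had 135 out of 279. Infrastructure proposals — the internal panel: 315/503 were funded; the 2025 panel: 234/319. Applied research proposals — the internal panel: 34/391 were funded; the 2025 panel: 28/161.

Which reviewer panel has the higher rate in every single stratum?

Basic research: the internal panel 66/207 = 31.9%, the 2025 panel 159/433 = 36.7% → the 2025 panel
Translational research: the internal panel 120/335 = 35.8%, the 2025 panel 135/279 = 48.4% → the 2025 panel
Infrastructure: the internal panel 315/503 = 62.6%, the 2025 panel 234/319 = 73.4% → the 2025 panel
Applied research: the internal panel 34/391 = 8.7%, the 2025 panel 28/161 = 17.4% → the 2025 panel
The 2025 panel has the higher rate in all 4 groups.

the 2025 panel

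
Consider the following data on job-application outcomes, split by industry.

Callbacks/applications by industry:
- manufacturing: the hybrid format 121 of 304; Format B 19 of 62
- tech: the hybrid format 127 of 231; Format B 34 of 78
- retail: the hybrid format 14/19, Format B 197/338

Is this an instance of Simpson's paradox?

Yes

Manufacturing: the hybrid format 121/304 = 39.8%, Format B 19/62 = 30.6% → the hybrid format
Tech: the hybrid format 127/231 = 55.0%, Format B 34/78 = 43.6% → the hybrid format
Retail: the hybrid format 14/19 = 73.7%, Format B 197/338 = 58.3% → the hybrid format
Overall: the hybrid format 262/554 = 47.3%, Format B 250/478 = 52.3% → Format B
The hybrid format wins each industry group but Format B wins overall — the comparison reverses. The hybrid format's applications skew toward manufacturing, which has a lower base rate.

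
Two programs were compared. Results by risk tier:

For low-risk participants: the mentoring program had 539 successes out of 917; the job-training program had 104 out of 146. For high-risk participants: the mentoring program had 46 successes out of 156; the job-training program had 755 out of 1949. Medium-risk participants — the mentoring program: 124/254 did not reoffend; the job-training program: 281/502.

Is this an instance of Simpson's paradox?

Yes

Low-risk: the mentoring program 539/917 = 58.8%, the job-training program 104/146 = 71.2% → the job-training program
High-risk: the mentoring program 46/156 = 29.5%, the job-training program 755/1949 = 38.7% → the job-training program
Medium-risk: the mentoring program 124/254 = 48.8%, the job-training program 281/502 = 56.0% → the job-training program
Overall: the mentoring program 709/1327 = 53.4%, the job-training program 1140/2597 = 43.9% → the mentoring program
The job-training program wins each risk group but the mentoring program wins overall — the comparison reverses. The job-training program's participants skew toward high-risk, which has a lower base rate.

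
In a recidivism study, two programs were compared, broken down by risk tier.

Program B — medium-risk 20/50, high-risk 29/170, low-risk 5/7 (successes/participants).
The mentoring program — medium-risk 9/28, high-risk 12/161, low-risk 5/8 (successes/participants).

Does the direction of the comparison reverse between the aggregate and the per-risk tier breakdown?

Medium-risk: Program B 20/50 = 40.0%, the mentoring program 9/28 = 32.1% → Program B
High-risk: Program B 29/170 = 17.1%, the mentoring program 12/161 = 7.5% → Program B
Low-risk: Program B 5/7 = 71.4%, the mentoring program 5/8 = 62.5% → Program B
Overall: Program B 54/227 = 23.8%, the mentoring program 26/197 = 13.2% → Program B
Program B wins overall and in every risk group — no reversal.

No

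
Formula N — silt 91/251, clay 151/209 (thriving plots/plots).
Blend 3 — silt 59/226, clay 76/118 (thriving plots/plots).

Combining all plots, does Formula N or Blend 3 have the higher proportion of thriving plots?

Formula N

Silt: Formula N 91/251 = 36.3%, Blend 3 59/226 = 26.1% → Formula N
Clay: Formula N 151/209 = 72.2%, Blend 3 76/118 = 64.4% → Formula N
Overall: Formula N 242/460 = 52.6%, Blend 3 135/344 = 39.2% → Formula N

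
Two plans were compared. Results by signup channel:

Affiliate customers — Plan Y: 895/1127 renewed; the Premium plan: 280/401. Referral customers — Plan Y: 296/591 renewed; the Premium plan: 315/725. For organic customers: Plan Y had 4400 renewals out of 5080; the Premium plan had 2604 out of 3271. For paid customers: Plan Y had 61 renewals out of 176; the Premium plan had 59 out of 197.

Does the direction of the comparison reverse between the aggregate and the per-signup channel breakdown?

No

Affiliate: Plan Y 895/1127 = 79.4%, the Premium plan 280/401 = 69.8% → Plan Y
Referral: Plan Y 296/591 = 50.1%, the Premium plan 315/725 = 43.4% → Plan Y
Organic: Plan Y 4400/5080 = 86.6%, the Premium plan 2604/3271 = 79.6% → Plan Y
Paid: Plan Y 61/176 = 34.7%, the Premium plan 59/197 = 29.9% → Plan Y
Overall: Plan Y 5652/6974 = 81.0%, the Premium plan 3258/4594 = 70.9% → Plan Y
Plan Y wins overall and in every signup group — no reversal.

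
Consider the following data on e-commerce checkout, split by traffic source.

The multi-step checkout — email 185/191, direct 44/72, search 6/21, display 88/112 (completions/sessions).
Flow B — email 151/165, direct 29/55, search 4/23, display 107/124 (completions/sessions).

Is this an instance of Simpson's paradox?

No

Email: the multi-step checkout 185/191 = 96.9%, Flow B 151/165 = 91.5% → the multi-step checkout
Direct: the multi-step checkout 44/72 = 61.1%, Flow B 29/55 = 52.7% → the multi-step checkout
Search: the multi-step checkout 6/21 = 28.6%, Flow B 4/23 = 17.4% → the multi-step checkout
Display: the multi-step checkout 88/112 = 78.6%, Flow B 107/124 = 86.3% → Flow B
Overall: the multi-step checkout 323/396 = 81.6%, Flow B 291/367 = 79.3% → the multi-step checkout
Neither sweeps: the multi-step checkout wins 3 of 4 groups, Flow B wins 1. The multi-step checkout wins overall but not every group — no Simpson reversal.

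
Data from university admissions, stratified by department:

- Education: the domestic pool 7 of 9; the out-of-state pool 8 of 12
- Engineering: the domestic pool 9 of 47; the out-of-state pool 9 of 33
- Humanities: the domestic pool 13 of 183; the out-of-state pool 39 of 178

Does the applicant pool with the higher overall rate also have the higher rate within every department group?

No

Education: the domestic pool 7/9 = 77.8%, the out-of-state pool 8/12 = 66.7% → the domestic pool
Engineering: the domestic pool 9/47 = 19.1%, the out-of-state pool 9/33 = 27.3% → the out-of-state pool
Humanities: the domestic pool 13/183 = 7.1%, the out-of-state pool 39/178 = 21.9% → the out-of-state pool
Overall: the domestic pool 29/239 = 12.1%, the out-of-state pool 56/223 = 25.1% → the out-of-state pool
Neither sweeps: the domestic pool wins 1 of 3 groups, the out-of-state pool wins 2. The out-of-state pool wins overall but not every group — no Simpson reversal.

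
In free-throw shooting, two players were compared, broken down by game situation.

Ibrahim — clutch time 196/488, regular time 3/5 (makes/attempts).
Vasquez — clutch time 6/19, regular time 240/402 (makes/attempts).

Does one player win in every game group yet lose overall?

Yes

Clutch time: Ibrahim 196/488 = 40.2%, Vasquez 6/19 = 31.6% → Ibrahim
Regular time: Ibrahim 3/5 = 60.0%, Vasquez 240/402 = 59.7% → Ibrahim
Overall: Ibrahim 199/493 = 40.4%, Vasquez 246/421 = 58.4% → Vasquez
Ibrahim wins each game group but Vasquez wins overall — the comparison reverses. Ibrahim's attempts skew toward clutch time, which has a lower base rate.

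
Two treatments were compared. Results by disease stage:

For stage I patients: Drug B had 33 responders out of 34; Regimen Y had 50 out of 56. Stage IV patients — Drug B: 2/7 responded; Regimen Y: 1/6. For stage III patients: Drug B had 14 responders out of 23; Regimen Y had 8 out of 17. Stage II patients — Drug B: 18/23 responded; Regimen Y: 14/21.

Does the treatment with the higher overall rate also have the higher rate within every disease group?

Stage I: Drug B 33/34 = 97.1%, Regimen Y 50/56 = 89.3% → Drug B
Stage IV: Drug B 2/7 = 28.6%, Regimen Y 1/6 = 16.7% → Drug B
Stage III: Drug B 14/23 = 60.9%, Regimen Y 8/17 = 47.1% → Drug B
Stage II: Drug B 18/23 = 78.3%, Regimen Y 14/21 = 66.7% → Drug B
Overall: Drug B 67/87 = 77.0%, Regimen Y 73/100 = 73.0% → Drug B
Drug B wins overall and in every disease group — no reversal.

Yes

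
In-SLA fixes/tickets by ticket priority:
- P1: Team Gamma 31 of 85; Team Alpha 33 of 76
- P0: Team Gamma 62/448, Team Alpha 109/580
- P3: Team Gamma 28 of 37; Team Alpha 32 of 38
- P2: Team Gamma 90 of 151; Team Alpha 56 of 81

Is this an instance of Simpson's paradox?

No

P1: Team Gamma 31/85 = 36.5%, Team Alpha 33/76 = 43.4% → Team Alpha
P0: Team Gamma 62/448 = 13.8%, Team Alpha 109/580 = 18.8% → Team Alpha
P3: Team Gamma 28/37 = 75.7%, Team Alpha 32/38 = 84.2% → Team Alpha
P2: Team Gamma 90/151 = 59.6%, Team Alpha 56/81 = 69.1% → Team Alpha
Overall: Team Gamma 211/721 = 29.3%, Team Alpha 230/775 = 29.7% → Team Alpha
Team Alpha wins overall and in every ticket group — no reversal.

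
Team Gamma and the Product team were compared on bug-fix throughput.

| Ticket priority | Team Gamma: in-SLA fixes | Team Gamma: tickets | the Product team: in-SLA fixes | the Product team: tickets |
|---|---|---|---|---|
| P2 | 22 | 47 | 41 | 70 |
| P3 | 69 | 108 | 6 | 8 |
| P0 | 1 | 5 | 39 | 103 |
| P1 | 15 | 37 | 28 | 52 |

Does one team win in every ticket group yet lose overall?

Yes

P2: Team Gamma 22/47 = 46.8%, the Product team 41/70 = 58.6% → the Product team
P3: Team Gamma 69/108 = 63.9%, the Product team 6/8 = 75.0% → the Product team
P0: Team Gamma 1/5 = 20.0%, the Product team 39/103 = 37.9% → the Product team
P1: Team Gamma 15/37 = 40.5%, the Product team 28/52 = 53.8% → the Product team
Overall: Team Gamma 107/197 = 54.3%, the Product team 114/233 = 48.9% → Team Gamma
The Product team wins each ticket group but Team Gamma wins overall — the comparison reverses. The Product team's tickets skew toward P0, which has a lower base rate.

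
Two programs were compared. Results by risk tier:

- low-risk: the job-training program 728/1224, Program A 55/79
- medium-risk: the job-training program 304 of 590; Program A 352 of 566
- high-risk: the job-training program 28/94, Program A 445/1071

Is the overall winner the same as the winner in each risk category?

No

Low-risk: the job-training program 728/1224 = 59.5%, Program A 55/79 = 69.6% → Program A
Medium-risk: the job-training program 304/590 = 51.5%, Program A 352/566 = 62.2% → Program A
High-risk: the job-training program 28/94 = 29.8%, Program A 445/1071 = 41.5% → Program A
Overall: the job-training program 1060/1908 = 55.6%, Program A 852/1716 = 49.7% → the job-training program
Program A wins each risk group but the job-training program wins overall — the comparison reverses. Program A's participants skew toward high-risk, which has a lower base rate.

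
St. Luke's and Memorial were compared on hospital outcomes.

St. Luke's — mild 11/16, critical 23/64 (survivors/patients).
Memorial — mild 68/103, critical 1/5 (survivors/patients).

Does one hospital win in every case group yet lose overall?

Yes

Mild: St. Luke's 11/16 = 68.8%, Memorial 68/103 = 66.0% → St. Luke's
Critical: St. Luke's 23/64 = 35.9%, Memorial 1/5 = 20.0% → St. Luke's
Overall: St. Luke's 34/80 = 42.5%, Memorial 69/108 = 63.9% → Memorial
St. Luke's wins each case group but Memorial wins overall — the comparison reverses. St. Luke's's patients skew toward critical, which has a lower base rate.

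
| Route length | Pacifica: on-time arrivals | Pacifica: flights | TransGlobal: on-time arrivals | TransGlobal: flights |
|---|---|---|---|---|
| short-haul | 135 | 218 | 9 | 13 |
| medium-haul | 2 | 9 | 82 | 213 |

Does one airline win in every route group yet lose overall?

Short-haul: Pacifica 135/218 = 61.9%, TransGlobal 9/13 = 69.2% → TransGlobal
Medium-haul: Pacifica 2/9 = 22.2%, TransGlobal 82/213 = 38.5% → TransGlobal
Overall: Pacifica 137/227 = 60.4%, TransGlobal 91/226 = 40.3% → Pacifica
TransGlobal wins each route group but Pacifica wins overall — the comparison reverses. TransGlobal's flights skew toward medium-haul, which has a lower base rate.

Yes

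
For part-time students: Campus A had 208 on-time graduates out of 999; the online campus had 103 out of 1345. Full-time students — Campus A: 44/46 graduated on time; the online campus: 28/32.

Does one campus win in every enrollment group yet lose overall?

Part-time: Campus A 208/999 = 20.8%, the online campus 103/1345 = 7.7% → Campus A
Full-time: Campus A 44/46 = 95.7%, the online campus 28/32 = 87.5% → Campus A
Overall: Campus A 252/1045 = 24.1%, the online campus 131/1377 = 9.5% → Campus A
Campus A wins overall and in every enrollment group — no reversal.

No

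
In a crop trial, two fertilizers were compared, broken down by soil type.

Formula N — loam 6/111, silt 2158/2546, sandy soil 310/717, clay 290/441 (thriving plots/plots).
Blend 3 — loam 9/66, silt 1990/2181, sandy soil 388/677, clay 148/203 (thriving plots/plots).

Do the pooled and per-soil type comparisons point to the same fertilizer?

Loam: Formula N 6/111 = 5.4%, Blend 3 9/66 = 13.6% → Blend 3
Silt: Formula N 2158/2546 = 84.8%, Blend 3 1990/2181 = 91.2% → Blend 3
Sandy soil: Formula N 310/717 = 43.2%, Blend 3 388/677 = 57.3% → Blend 3
Clay: Formula N 290/441 = 65.8%, Blend 3 148/203 = 72.9% → Blend 3
Overall: Formula N 2764/3815 = 72.5%, Blend 3 2535/3127 = 81.1% → Blend 3
Blend 3 wins overall and in every soil group — no reversal.

Yes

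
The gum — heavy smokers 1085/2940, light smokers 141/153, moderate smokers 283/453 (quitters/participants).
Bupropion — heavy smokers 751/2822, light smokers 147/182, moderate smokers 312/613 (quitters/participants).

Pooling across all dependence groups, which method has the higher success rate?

the gum

Heavy smokers: the gum 1085/2940 = 36.9%, bupropion 751/2822 = 26.6% → the gum
Light smokers: the gum 141/153 = 92.2%, bupropion 147/182 = 80.8% → the gum
Moderate smokers: the gum 283/453 = 62.5%, bupropion 312/613 = 50.9% → the gum
Overall: the gum 1509/3546 = 42.6%, bupropion 1210/3617 = 33.5% → the gum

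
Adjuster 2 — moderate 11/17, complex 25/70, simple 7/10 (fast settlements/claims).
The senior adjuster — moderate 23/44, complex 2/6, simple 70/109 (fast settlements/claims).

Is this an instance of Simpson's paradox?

Moderate: Adjuster 2 11/17 = 64.7%, the senior adjuster 23/44 = 52.3% → Adjuster 2
Complex: Adjuster 2 25/70 = 35.7%, the senior adjuster 2/6 = 33.3% → Adjuster 2
Simple: Adjuster 2 7/10 = 70.0%, the senior adjuster 70/109 = 64.2% → Adjuster 2
Overall: Adjuster 2 43/97 = 44.3%, the senior adjuster 95/159 = 59.7% → the senior adjuster
Adjuster 2 wins each claim group but the senior adjuster wins overall — the comparison reverses. Adjuster 2's claims skew toward complex, which has a lower base rate.

Yes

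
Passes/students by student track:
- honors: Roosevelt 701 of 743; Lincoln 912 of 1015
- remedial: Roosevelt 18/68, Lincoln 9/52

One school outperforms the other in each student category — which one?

Roosevelt

Honors: Roosevelt 701/743 = 94.3%, Lincoln 912/1015 = 89.9% → Roosevelt
Remedial: Roosevelt 18/68 = 26.5%, Lincoln 9/52 = 17.3% → Roosevelt
Roosevelt has the higher rate in both groups.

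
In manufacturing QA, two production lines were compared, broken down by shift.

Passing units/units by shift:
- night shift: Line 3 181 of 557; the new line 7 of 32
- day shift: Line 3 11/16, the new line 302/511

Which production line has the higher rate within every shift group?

Line 3

Night shift: Line 3 181/557 = 32.5%, the new line 7/32 = 21.9% → Line 3
Day shift: Line 3 11/16 = 68.8%, the new line 302/511 = 59.1% → Line 3
Line 3 has the higher rate in both groups.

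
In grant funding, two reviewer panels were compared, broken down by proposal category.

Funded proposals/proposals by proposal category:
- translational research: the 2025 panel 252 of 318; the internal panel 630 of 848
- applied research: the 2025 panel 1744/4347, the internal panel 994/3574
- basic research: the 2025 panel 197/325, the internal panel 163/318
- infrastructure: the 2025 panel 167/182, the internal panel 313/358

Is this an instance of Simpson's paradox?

Translational research: the 2025 panel 252/318 = 79.2%, the internal panel 630/848 = 74.3% → the 2025 panel
Applied research: the 2025 panel 1744/4347 = 40.1%, the internal panel 994/3574 = 27.8% → the 2025 panel
Basic research: the 2025 panel 197/325 = 60.6%, the internal panel 163/318 = 51.3% → the 2025 panel
Infrastructure: the 2025 panel 167/182 = 91.8%, the internal panel 313/358 = 87.4% → the 2025 panel
Overall: the 2025 panel 2360/5172 = 45.6%, the internal panel 2100/5098 = 41.2% → the 2025 panel
The 2025 panel wins overall and in every proposal group — no reversal.

No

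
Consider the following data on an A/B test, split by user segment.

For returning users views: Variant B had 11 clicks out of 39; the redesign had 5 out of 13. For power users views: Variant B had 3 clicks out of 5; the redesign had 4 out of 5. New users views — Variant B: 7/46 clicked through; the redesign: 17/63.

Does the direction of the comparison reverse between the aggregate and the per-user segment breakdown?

No

Returning users: Variant B 11/39 = 28.2%, the redesign 5/13 = 38.5% → the redesign
Power users: Variant B 3/5 = 60.0%, the redesign 4/5 = 80.0% → the redesign
New users: Variant B 7/46 = 15.2%, the redesign 17/63 = 27.0% → the redesign
Overall: Variant B 21/90 = 23.3%, the redesign 26/81 = 32.1% → the redesign
The redesign wins overall and in every user group — no reversal.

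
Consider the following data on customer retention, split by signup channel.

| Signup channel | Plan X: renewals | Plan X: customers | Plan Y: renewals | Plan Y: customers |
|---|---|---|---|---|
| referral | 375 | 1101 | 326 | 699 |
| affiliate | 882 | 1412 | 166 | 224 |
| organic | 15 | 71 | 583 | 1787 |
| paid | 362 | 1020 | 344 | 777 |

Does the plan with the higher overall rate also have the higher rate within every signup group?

Referral: Plan X 375/1101 = 34.1%, Plan Y 326/699 = 46.6% → Plan Y
Affiliate: Plan X 882/1412 = 62.5%, Plan Y 166/224 = 74.1% → Plan Y
Organic: Plan X 15/71 = 21.1%, Plan Y 583/1787 = 32.6% → Plan Y
Paid: Plan X 362/1020 = 35.5%, Plan Y 344/777 = 44.3% → Plan Y
Overall: Plan X 1634/3604 = 45.3%, Plan Y 1419/3487 = 40.7% → Plan X
Plan Y wins each signup group but Plan X wins overall — the comparison reverses. Plan Y's customers skew toward organic, which has a lower base rate.

No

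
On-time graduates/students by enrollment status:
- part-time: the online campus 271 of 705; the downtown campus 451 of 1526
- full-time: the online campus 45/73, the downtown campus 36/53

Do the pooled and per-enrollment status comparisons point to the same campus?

No

Part-time: the online campus 271/705 = 38.4%, the downtown campus 451/1526 = 29.6% → the online campus
Full-time: the online campus 45/73 = 61.6%, the downtown campus 36/53 = 67.9% → the downtown campus
Overall: the online campus 316/778 = 40.6%, the downtown campus 487/1579 = 30.8% → the online campus
Neither sweeps: the online campus wins 1 of 2 groups, the downtown campus wins 1. The online campus wins overall but not every group — no Simpson reversal.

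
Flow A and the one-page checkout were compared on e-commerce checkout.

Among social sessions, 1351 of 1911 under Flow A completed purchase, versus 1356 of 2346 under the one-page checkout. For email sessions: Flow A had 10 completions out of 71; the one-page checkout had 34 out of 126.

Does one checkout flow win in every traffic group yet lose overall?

Social: Flow A 1351/1911 = 70.7%, the one-page checkout 1356/2346 = 57.8% → Flow A
Email: Flow A 10/71 = 14.1%, the one-page checkout 34/126 = 27.0% → the one-page checkout
Overall: Flow A 1361/1982 = 68.7%, the one-page checkout 1390/2472 = 56.2% → Flow A
Neither sweeps: Flow A wins 1 of 2 groups, the one-page checkout wins 1. Flow A wins overall but not every group — no Simpson reversal.

No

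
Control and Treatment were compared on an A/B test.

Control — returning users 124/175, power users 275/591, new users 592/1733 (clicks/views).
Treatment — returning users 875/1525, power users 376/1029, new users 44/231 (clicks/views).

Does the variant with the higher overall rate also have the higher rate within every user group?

Returning users: Control 124/175 = 70.9%, Treatment 875/1525 = 57.4% → Control
Power users: Control 275/591 = 46.5%, Treatment 376/1029 = 36.5% → Control
New users: Control 592/1733 = 34.2%, Treatment 44/231 = 19.0% → Control
Overall: Control 991/2499 = 39.7%, Treatment 1295/2785 = 46.5% → Treatment
Control wins each user group but Treatment wins overall — the comparison reverses. Control's views skew toward new users, which has a lower base rate.

No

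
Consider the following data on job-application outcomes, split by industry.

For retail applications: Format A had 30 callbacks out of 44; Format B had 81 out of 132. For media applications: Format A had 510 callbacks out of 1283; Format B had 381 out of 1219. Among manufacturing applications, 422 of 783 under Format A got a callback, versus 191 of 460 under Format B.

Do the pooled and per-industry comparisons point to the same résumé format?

Retail: Format A 30/44 = 68.2%, Format B 81/132 = 61.4% → Format A
Media: Format A 510/1283 = 39.8%, Format B 381/1219 = 31.3% → Format A
Manufacturing: Format A 422/783 = 53.9%, Format B 191/460 = 41.5% → Format A
Overall: Format A 962/2110 = 45.6%, Format B 653/1811 = 36.1% → Format A
Format A wins overall and in every industry group — no reversal.

Yes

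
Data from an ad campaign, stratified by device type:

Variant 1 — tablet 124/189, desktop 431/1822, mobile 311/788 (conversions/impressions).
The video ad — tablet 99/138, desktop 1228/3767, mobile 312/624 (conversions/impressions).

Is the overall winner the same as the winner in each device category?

Yes

Tablet: Variant 1 124/189 = 65.6%, the video ad 99/138 = 71.7% → the video ad
Desktop: Variant 1 431/1822 = 23.7%, the video ad 1228/3767 = 32.6% → the video ad
Mobile: Variant 1 311/788 = 39.5%, the video ad 312/624 = 50.0% → the video ad
Overall: Variant 1 866/2799 = 30.9%, the video ad 1639/4529 = 36.2% → the video ad
The video ad wins overall and in every device group — no reversal.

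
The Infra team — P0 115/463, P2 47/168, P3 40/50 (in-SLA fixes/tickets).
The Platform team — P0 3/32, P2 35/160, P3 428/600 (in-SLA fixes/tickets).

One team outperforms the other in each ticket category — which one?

P0: the Infra team 115/463 = 24.8%, the Platform team 3/32 = 9.4% → the Infra team
P2: the Infra team 47/168 = 28.0%, the Platform team 35/160 = 21.9% → the Infra team
P3: the Infra team 40/50 = 80.0%, the Platform team 428/600 = 71.3% → the Infra team
The Infra team has the higher rate in all 3 groups.

the Infra team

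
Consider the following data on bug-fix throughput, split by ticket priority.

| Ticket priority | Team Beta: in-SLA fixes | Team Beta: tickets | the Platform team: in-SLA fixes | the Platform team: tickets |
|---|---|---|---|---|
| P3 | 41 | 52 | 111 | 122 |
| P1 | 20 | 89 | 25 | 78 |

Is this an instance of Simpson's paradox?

No

P3: Team Beta 41/52 = 78.8%, the Platform team 111/122 = 91.0% → the Platform team
P1: Team Beta 20/89 = 22.5%, the Platform team 25/78 = 32.1% → the Platform team
Overall: Team Beta 61/141 = 43.3%, the Platform team 136/200 = 68.0% → the Platform team
The Platform team wins overall and in every ticket group — no reversal.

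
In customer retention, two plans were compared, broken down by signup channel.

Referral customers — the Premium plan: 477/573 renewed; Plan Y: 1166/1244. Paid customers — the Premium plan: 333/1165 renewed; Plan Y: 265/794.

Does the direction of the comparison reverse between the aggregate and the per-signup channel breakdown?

Referral: the Premium plan 477/573 = 83.2%, Plan Y 1166/1244 = 93.7% → Plan Y
Paid: the Premium plan 333/1165 = 28.6%, Plan Y 265/794 = 33.4% → Plan Y
Overall: the Premium plan 810/1738 = 46.6%, Plan Y 1431/2038 = 70.2% → Plan Y
Plan Y wins overall and in every signup group — no reversal.

No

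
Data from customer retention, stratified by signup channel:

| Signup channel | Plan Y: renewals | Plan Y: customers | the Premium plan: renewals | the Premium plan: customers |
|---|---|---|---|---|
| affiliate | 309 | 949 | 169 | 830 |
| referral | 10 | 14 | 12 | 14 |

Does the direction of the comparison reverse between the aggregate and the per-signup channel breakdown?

Affiliate: Plan Y 309/949 = 32.6%, the Premium plan 169/830 = 20.4% → Plan Y
Referral: Plan Y 10/14 = 71.4%, the Premium plan 12/14 = 85.7% → the Premium plan
Overall: Plan Y 319/963 = 33.1%, the Premium plan 181/844 = 21.4% → Plan Y
Neither sweeps: Plan Y wins 1 of 2 groups, the Premium plan wins 1. Plan Y wins overall but not every group — no Simpson reversal.

No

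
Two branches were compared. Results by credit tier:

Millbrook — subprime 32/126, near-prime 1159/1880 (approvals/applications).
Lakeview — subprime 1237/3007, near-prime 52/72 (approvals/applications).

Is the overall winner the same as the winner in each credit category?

Subprime: Millbrook 32/126 = 25.4%, Lakeview 1237/3007 = 41.1% → Lakeview
Near-prime: Millbrook 1159/1880 = 61.6%, Lakeview 52/72 = 72.2% → Lakeview
Overall: Millbrook 1191/2006 = 59.4%, Lakeview 1289/3079 = 41.9% → Millbrook
Lakeview wins each credit group but Millbrook wins overall — the comparison reverses. Lakeview's applications skew toward subprime, which has a lower base rate.

No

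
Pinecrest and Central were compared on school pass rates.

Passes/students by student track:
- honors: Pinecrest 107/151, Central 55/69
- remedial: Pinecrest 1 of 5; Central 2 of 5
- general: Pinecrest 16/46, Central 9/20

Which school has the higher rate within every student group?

Honors: Pinecrest 107/151 = 70.9%, Central 55/69 = 79.7% → Central
Remedial: Pinecrest 1/5 = 20.0%, Central 2/5 = 40.0% → Central
General: Pinecrest 16/46 = 34.8%, Central 9/20 = 45.0% → Central
Central has the higher rate in all 3 groups.

Central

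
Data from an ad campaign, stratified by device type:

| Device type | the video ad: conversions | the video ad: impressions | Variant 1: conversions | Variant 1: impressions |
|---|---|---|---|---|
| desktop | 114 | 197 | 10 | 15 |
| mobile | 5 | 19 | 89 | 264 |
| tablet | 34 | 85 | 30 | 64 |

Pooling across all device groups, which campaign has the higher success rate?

Desktop: the video ad 114/197 = 57.9%, Variant 1 10/15 = 66.7% → Variant 1
Mobile: the video ad 5/19 = 26.3%, Variant 1 89/264 = 33.7% → Variant 1
Tablet: the video ad 34/85 = 40.0%, Variant 1 30/64 = 46.9% → Variant 1
Overall: the video ad 153/301 = 50.8%, Variant 1 129/343 = 37.6% → the video ad
(Variant 1 wins every device group but the video ad wins overall — Variant 1's impressions skew toward the low-rate mobile group.)

the video ad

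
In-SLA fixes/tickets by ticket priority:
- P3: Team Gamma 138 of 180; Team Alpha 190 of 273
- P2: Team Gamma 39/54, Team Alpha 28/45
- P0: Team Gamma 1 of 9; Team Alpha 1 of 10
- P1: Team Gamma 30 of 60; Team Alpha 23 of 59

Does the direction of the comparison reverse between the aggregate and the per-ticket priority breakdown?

No

P3: Team Gamma 138/180 = 76.7%, Team Alpha 190/273 = 69.6% → Team Gamma
P2: Team Gamma 39/54 = 72.2%, Team Alpha 28/45 = 62.2% → Team Gamma
P0: Team Gamma 1/9 = 11.1%, Team Alpha 1/10 = 10.0% → Team Gamma
P1: Team Gamma 30/60 = 50.0%, Team Alpha 23/59 = 39.0% → Team Gamma
Overall: Team Gamma 208/303 = 68.6%, Team Alpha 242/387 = 62.5% → Team Gamma
Team Gamma wins overall and in every ticket group — no reversal.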